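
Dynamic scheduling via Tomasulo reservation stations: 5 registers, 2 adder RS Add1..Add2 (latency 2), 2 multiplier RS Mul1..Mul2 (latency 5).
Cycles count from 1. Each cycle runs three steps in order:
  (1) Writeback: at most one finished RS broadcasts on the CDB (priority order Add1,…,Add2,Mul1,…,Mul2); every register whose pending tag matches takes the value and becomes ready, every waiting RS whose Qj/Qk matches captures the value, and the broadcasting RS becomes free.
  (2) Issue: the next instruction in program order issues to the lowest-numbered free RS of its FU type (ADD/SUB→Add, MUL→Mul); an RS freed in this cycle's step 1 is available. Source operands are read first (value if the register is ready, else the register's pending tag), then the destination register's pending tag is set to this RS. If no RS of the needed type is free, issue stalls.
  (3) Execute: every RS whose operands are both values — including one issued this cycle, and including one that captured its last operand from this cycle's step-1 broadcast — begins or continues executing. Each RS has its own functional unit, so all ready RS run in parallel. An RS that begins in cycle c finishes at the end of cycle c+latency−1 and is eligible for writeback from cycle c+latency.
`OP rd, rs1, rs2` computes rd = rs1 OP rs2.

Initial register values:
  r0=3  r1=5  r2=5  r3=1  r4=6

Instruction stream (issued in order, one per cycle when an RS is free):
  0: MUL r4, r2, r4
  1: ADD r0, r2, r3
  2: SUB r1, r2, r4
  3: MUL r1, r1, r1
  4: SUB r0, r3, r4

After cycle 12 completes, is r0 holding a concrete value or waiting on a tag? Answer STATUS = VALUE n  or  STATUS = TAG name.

c1: issue MUL r4<-Mul1 | r0:3,r1:5,r2:5,r3:1,r4:Mul1
c2: issue ADD r0<-Add1 | r0:Add1,r1:5,r2:5,r3:1,r4:Mul1
c3: issue SUB r1<-Add2 | r0:Add1,r1:Add2,r2:5,r3:1,r4:Mul1
c4: CDB Add1=6; issue MUL r1<-Mul2 | r0:6,r1:Mul2,r2:5,r3:1,r4:Mul1
c5: issue SUB r0<-Add1 | r0:Add1,r1:Mul2,r2:5,r3:1,r4:Mul1
c6: CDB Mul1=30 | r0:Add1,r1:Mul2,r2:5,r3:1,r4:30
c7: - | r0:Add1,r1:Mul2,r2:5,r3:1,r4:30
c8: CDB Add1=-29 | r0:-29,r1:Mul2,r2:5,r3:1,r4:30
c9: CDB Add2=-25 | r0:-29,r1:Mul2,r2:5,r3:1,r4:30
c10: - | r0:-29,r1:Mul2,r2:5,r3:1,r4:30
c11: - | r0:-29,r1:Mul2,r2:5,r3:1,r4:30
c12: - | r0:-29,r1:Mul2,r2:5,r3:1,r4:30

STATUS = VALUE -29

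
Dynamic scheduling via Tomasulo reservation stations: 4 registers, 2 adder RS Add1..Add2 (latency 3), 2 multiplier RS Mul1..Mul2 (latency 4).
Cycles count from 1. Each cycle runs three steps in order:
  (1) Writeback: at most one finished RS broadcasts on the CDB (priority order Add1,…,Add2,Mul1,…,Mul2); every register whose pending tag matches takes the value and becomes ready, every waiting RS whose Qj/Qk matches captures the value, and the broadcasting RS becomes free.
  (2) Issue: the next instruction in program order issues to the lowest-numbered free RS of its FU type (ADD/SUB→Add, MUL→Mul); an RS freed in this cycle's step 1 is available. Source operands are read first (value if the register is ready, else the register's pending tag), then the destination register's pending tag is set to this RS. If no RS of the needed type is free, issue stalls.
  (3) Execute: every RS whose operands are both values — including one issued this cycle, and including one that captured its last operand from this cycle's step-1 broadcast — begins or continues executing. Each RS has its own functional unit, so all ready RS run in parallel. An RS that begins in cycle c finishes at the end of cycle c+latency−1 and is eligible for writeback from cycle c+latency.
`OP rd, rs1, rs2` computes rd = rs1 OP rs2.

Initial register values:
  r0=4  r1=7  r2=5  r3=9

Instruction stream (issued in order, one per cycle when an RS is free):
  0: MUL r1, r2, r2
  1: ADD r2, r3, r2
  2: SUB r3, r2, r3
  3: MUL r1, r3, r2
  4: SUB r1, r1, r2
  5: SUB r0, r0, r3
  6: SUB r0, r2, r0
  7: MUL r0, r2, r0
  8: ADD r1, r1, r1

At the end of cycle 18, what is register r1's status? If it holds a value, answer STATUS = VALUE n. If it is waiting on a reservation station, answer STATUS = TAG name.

STATUS = VALUE 112

c1: issue MUL r1<-Mul1 | r0:4,r1:Mul1,r2:5,r3:9
c2: issue ADD r2<-Add1 | r0:4,r1:Mul1,r2:Add1,r3:9
c3: issue SUB r3<-Add2 | r0:4,r1:Mul1,r2:Add1,r3:Add2
c4: issue MUL r1<-Mul2 | r0:4,r1:Mul2,r2:Add1,r3:Add2
c5: CDB Add1=14; issue SUB r1<-Add1 | r0:4,r1:Add1,r2:14,r3:Add2
c6: CDB Mul1=25; stall | r0:4,r1:Add1,r2:14,r3:Add2
c7: stall | r0:4,r1:Add1,r2:14,r3:Add2
c8: CDB Add2=5; issue SUB r0<-Add2 | r0:Add2,r1:Add1,r2:14,r3:5
c9: stall | r0:Add2,r1:Add1,r2:14,r3:5
c10: stall | r0:Add2,r1:Add1,r2:14,r3:5
c11: CDB Add2=-1; issue SUB r0<-Add2 | r0:Add2,r1:Add1,r2:14,r3:5
c12: CDB Mul2=70; issue MUL r0<-Mul1 | r0:Mul1,r1:Add1,r2:14,r3:5
c13: stall | r0:Mul1,r1:Add1,r2:14,r3:5
c14: CDB Add2=15; issue ADD r1<-Add2 | r0:Mul1,r1:Add2,r2:14,r3:5
c15: CDB Add1=56 | r0:Mul1,r1:Add2,r2:14,r3:5
c16: - | r0:Mul1,r1:Add2,r2:14,r3:5
c17: - | r0:Mul1,r1:Add2,r2:14,r3:5
c18: CDB Add2=112 | r0:Mul1,r1:112,r2:14,r3:5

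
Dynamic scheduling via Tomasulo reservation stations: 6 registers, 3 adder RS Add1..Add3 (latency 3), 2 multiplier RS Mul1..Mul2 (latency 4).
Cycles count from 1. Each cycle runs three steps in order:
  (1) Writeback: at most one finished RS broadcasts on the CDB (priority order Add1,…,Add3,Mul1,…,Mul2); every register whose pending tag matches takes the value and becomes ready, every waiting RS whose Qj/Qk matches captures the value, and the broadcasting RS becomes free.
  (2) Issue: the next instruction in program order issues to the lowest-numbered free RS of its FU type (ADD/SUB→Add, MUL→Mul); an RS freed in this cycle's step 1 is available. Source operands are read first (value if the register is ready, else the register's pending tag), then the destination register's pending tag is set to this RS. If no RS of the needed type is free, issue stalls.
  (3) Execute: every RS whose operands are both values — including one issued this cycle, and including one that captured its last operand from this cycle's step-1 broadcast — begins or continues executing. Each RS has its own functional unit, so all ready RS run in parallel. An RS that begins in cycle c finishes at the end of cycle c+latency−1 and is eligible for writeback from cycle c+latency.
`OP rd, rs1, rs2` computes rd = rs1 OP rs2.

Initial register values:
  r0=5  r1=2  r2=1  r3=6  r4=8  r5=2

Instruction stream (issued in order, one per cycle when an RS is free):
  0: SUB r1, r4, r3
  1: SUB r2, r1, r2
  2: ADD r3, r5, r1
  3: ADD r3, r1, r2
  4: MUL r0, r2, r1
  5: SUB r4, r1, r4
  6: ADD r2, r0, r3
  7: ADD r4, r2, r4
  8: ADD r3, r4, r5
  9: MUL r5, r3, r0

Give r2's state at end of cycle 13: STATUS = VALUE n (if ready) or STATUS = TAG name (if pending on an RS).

STATUS = TAG Add3

cycle 1: issue SUB r1<-Add1 // r0:5,r1:Add1,r2:1,r3:6,r4:8,r5:2
cycle 2: issue SUB r2<-Add2 // r0:5,r1:Add1,r2:Add2,r3:6,r4:8,r5:2
cycle 3: issue ADD r3<-Add3 // r0:5,r1:Add1,r2:Add2,r3:Add3,r4:8,r5:2
cycle 4: CDB Add1=2; issue ADD r3<-Add1 // r0:5,r1:2,r2:Add2,r3:Add1,r4:8,r5:2
cycle 5: issue MUL r0<-Mul1 // r0:Mul1,r1:2,r2:Add2,r3:Add1,r4:8,r5:2
cycle 6: stall // r0:Mul1,r1:2,r2:Add2,r3:Add1,r4:8,r5:2
cycle 7: CDB Add2=1; issue SUB r4<-Add2 // r0:Mul1,r1:2,r2:1,r3:Add1,r4:Add2,r5:2
cycle 8: CDB Add3=4; issue ADD r2<-Add3 // r0:Mul1,r1:2,r2:Add3,r3:Add1,r4:Add2,r5:2
cycle 9: stall // r0:Mul1,r1:2,r2:Add3,r3:Add1,r4:Add2,r5:2
cycle 10: CDB Add1=3; issue ADD r4<-Add1 // r0:Mul1,r1:2,r2:Add3,r3:3,r4:Add1,r5:2
cycle 11: CDB Add2=-6; issue ADD r3<-Add2 // r0:Mul1,r1:2,r2:Add3,r3:Add2,r4:Add1,r5:2
cycle 12: CDB Mul1=2; issue MUL r5<-Mul1 // r0:2,r1:2,r2:Add3,r3:Add2,r4:Add1,r5:Mul1
cycle 13: - // r0:2,r1:2,r2:Add3,r3:Add2,r4:Add1,r5:Mul1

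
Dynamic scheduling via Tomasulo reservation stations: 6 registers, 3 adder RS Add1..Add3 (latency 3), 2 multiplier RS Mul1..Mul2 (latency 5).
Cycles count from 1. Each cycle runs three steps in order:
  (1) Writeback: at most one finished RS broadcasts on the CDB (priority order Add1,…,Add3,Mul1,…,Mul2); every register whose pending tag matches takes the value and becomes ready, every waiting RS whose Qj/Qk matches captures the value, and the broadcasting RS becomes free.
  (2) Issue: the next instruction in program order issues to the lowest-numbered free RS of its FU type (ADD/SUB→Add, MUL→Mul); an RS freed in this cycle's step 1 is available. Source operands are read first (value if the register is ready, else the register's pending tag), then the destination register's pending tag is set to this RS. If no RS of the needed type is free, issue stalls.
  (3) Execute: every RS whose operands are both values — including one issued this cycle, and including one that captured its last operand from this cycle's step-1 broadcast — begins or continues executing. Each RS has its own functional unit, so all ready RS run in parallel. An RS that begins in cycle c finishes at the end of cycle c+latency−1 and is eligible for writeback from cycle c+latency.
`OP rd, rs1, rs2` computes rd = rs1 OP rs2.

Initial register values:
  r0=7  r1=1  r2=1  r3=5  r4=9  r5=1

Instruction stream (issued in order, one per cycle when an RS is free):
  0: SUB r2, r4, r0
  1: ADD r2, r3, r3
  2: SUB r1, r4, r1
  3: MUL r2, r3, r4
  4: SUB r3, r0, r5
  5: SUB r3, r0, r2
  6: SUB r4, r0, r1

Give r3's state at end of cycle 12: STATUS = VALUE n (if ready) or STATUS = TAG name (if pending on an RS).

STATUS = VALUE -38

cycle 1: issue SUB r2<-Add1 // r0:7,r1:1,r2:Add1,r3:5,r4:9,r5:1
cycle 2: issue ADD r2<-Add2 // r0:7,r1:1,r2:Add2,r3:5,r4:9,r5:1
cycle 3: issue SUB r1<-Add3 // r0:7,r1:Add3,r2:Add2,r3:5,r4:9,r5:1
cycle 4: CDB Add1=2; issue MUL r2<-Mul1 // r0:7,r1:Add3,r2:Mul1,r3:5,r4:9,r5:1
cycle 5: CDB Add2=10; issue SUB r3<-Add1 // r0:7,r1:Add3,r2:Mul1,r3:Add1,r4:9,r5:1
cycle 6: CDB Add3=8; issue SUB r3<-Add2 // r0:7,r1:8,r2:Mul1,r3:Add2,r4:9,r5:1
cycle 7: issue SUB r4<-Add3 // r0:7,r1:8,r2:Mul1,r3:Add2,r4:Add3,r5:1
cycle 8: CDB Add1=6 // r0:7,r1:8,r2:Mul1,r3:Add2,r4:Add3,r5:1
cycle 9: CDB Mul1=45 // r0:7,r1:8,r2:45,r3:Add2,r4:Add3,r5:1
cycle 10: CDB Add3=-1 // r0:7,r1:8,r2:45,r3:Add2,r4:-1,r5:1
cycle 11: - // r0:7,r1:8,r2:45,r3:Add2,r4:-1,r5:1
cycle 12: CDB Add2=-38 // r0:7,r1:8,r2:45,r3:-38,r4:-1,r5:1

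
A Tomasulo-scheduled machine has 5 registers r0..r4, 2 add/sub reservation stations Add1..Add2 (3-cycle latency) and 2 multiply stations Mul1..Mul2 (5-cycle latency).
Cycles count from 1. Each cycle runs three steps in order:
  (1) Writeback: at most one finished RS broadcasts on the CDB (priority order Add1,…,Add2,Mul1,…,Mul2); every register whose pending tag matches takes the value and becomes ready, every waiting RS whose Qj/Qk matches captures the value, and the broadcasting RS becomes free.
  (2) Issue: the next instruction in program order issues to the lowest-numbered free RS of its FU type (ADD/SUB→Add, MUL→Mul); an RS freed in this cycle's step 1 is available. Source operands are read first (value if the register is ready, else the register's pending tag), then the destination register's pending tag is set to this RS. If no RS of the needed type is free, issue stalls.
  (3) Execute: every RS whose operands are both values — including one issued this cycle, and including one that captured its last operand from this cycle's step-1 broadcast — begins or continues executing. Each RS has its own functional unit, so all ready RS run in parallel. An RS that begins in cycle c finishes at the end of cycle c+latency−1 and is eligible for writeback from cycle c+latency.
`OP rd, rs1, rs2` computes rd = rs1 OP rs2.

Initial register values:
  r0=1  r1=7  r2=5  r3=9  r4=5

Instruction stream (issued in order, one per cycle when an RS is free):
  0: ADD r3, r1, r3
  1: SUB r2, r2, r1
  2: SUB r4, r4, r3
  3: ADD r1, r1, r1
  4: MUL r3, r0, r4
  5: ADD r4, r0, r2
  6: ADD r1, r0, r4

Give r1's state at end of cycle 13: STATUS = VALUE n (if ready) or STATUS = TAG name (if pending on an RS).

c1: issue ADD r3<-Add1 | r0:1,r1:7,r2:5,r3:Add1,r4:5
c2: issue SUB r2<-Add2 | r0:1,r1:7,r2:Add2,r3:Add1,r4:5
c3: stall | r0:1,r1:7,r2:Add2,r3:Add1,r4:5
c4: CDB Add1=16; issue SUB r4<-Add1 | r0:1,r1:7,r2:Add2,r3:16,r4:Add1
c5: CDB Add2=-2; issue ADD r1<-Add2 | r0:1,r1:Add2,r2:-2,r3:16,r4:Add1
c6: issue MUL r3<-Mul1 | r0:1,r1:Add2,r2:-2,r3:Mul1,r4:Add1
c7: CDB Add1=-11; issue ADD r4<-Add1 | r0:1,r1:Add2,r2:-2,r3:Mul1,r4:Add1
c8: CDB Add2=14; issue ADD r1<-Add2 | r0:1,r1:Add2,r2:-2,r3:Mul1,r4:Add1
c9: - | r0:1,r1:Add2,r2:-2,r3:Mul1,r4:Add1
c10: CDB Add1=-1 | r0:1,r1:Add2,r2:-2,r3:Mul1,r4:-1
c11: - | r0:1,r1:Add2,r2:-2,r3:Mul1,r4:-1
c12: CDB Mul1=-11 | r0:1,r1:Add2,r2:-2,r3:-11,r4:-1
c13: CDB Add2=0 | r0:1,r1:0,r2:-2,r3:-11,r4:-1

STATUS = VALUE 0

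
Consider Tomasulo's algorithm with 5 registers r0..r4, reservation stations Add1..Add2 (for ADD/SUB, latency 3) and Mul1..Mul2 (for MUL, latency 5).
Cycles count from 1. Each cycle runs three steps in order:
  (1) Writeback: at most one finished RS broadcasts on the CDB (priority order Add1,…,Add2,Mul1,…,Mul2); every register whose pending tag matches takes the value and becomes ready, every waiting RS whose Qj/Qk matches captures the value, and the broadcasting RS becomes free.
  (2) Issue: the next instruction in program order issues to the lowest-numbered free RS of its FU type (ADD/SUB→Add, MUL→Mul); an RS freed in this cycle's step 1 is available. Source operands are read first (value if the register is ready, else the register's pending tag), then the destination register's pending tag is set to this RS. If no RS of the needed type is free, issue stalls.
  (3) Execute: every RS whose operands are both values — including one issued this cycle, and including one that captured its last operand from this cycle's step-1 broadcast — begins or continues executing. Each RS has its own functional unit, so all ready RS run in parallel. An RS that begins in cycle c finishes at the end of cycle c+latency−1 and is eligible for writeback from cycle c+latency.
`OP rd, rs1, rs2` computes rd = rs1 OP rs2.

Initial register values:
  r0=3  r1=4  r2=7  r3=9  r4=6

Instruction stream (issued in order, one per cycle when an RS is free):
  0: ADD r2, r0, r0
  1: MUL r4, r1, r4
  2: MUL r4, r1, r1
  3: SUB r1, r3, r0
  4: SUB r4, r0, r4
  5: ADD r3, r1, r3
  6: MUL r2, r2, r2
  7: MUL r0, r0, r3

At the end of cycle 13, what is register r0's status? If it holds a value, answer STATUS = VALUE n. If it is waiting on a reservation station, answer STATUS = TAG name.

STATUS = TAG Mul2

cycle 1: issue ADD r2<-Add1 // r0:3,r1:4,r2:Add1,r3:9,r4:6
cycle 2: issue MUL r4<-Mul1 // r0:3,r1:4,r2:Add1,r3:9,r4:Mul1
cycle 3: issue MUL r4<-Mul2 // r0:3,r1:4,r2:Add1,r3:9,r4:Mul2
cycle 4: CDB Add1=6; issue SUB r1<-Add1 // r0:3,r1:Add1,r2:6,r3:9,r4:Mul2
cycle 5: issue SUB r4<-Add2 // r0:3,r1:Add1,r2:6,r3:9,r4:Add2
cycle 6: stall // r0:3,r1:Add1,r2:6,r3:9,r4:Add2
cycle 7: CDB Add1=6; issue ADD r3<-Add1 // r0:3,r1:6,r2:6,r3:Add1,r4:Add2
cycle 8: CDB Mul1=24; issue MUL r2<-Mul1 // r0:3,r1:6,r2:Mul1,r3:Add1,r4:Add2
cycle 9: CDB Mul2=16; issue MUL r0<-Mul2 // r0:Mul2,r1:6,r2:Mul1,r3:Add1,r4:Add2
cycle 10: CDB Add1=15 // r0:Mul2,r1:6,r2:Mul1,r3:15,r4:Add2
cycle 11: - // r0:Mul2,r1:6,r2:Mul1,r3:15,r4:Add2
cycle 12: CDB Add2=-13 // r0:Mul2,r1:6,r2:Mul1,r3:15,r4:-13
cycle 13: CDB Mul1=36 // r0:Mul2,r1:6,r2:36,r3:15,r4:-13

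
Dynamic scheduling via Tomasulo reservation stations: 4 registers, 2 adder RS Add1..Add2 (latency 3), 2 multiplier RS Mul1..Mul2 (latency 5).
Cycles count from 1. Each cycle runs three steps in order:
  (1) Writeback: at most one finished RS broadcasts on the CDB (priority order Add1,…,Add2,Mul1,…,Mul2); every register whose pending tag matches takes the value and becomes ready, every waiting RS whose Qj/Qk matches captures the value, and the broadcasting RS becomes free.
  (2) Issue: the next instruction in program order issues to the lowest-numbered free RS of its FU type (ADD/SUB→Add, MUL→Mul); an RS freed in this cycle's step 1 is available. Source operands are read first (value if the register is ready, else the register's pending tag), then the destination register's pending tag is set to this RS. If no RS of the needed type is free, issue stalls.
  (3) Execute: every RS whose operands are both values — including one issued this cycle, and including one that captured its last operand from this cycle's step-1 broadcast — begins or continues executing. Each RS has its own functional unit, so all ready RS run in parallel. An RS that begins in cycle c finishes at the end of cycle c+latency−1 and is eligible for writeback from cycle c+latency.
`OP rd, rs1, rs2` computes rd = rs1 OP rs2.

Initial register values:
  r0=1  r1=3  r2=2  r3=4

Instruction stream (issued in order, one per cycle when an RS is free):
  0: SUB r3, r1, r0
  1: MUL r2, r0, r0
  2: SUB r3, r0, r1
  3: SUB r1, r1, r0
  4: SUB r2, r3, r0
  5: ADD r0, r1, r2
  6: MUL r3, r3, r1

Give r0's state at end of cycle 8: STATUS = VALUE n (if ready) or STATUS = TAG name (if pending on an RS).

c1: issue SUB r3<-Add1 | r0:1,r1:3,r2:2,r3:Add1
c2: issue MUL r2<-Mul1 | r0:1,r1:3,r2:Mul1,r3:Add1
c3: issue SUB r3<-Add2 | r0:1,r1:3,r2:Mul1,r3:Add2
c4: CDB Add1=2; issue SUB r1<-Add1 | r0:1,r1:Add1,r2:Mul1,r3:Add2
c5: stall | r0:1,r1:Add1,r2:Mul1,r3:Add2
c6: CDB Add2=-2; issue SUB r2<-Add2 | r0:1,r1:Add1,r2:Add2,r3:-2
c7: CDB Add1=2; issue ADD r0<-Add1 | r0:Add1,r1:2,r2:Add2,r3:-2
c8: CDB Mul1=1; issue MUL r3<-Mul1 | r0:Add1,r1:2,r2:Add2,r3:Mul1

STATUS = TAG Add1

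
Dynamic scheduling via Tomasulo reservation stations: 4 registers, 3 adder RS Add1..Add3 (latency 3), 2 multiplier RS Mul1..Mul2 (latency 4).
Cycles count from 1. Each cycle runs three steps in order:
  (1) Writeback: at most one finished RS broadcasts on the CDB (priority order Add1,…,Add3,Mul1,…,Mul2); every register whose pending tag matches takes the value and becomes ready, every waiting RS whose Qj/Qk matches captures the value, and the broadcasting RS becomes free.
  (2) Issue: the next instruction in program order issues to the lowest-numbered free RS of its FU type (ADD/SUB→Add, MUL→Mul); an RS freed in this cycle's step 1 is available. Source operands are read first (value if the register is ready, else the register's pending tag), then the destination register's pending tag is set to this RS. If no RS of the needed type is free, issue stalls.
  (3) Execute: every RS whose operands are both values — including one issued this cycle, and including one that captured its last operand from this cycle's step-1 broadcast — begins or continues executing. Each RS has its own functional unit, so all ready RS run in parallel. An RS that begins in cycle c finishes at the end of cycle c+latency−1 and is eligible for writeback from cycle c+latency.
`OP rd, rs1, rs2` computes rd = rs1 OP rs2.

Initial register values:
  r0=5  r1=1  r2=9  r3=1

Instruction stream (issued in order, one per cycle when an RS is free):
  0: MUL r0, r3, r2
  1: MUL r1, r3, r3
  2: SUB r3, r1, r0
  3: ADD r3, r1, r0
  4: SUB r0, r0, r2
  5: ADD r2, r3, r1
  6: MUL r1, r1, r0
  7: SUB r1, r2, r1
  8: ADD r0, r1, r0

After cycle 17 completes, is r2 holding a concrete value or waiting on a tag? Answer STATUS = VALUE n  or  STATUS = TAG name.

c1: issue MUL r0<-Mul1 | r0:Mul1,r1:1,r2:9,r3:1
c2: issue MUL r1<-Mul2 | r0:Mul1,r1:Mul2,r2:9,r3:1
c3: issue SUB r3<-Add1 | r0:Mul1,r1:Mul2,r2:9,r3:Add1
c4: issue ADD r3<-Add2 | r0:Mul1,r1:Mul2,r2:9,r3:Add2
c5: CDB Mul1=9; issue SUB r0<-Add3 | r0:Add3,r1:Mul2,r2:9,r3:Add2
c6: CDB Mul2=1; stall | r0:Add3,r1:1,r2:9,r3:Add2
c7: stall | r0:Add3,r1:1,r2:9,r3:Add2
c8: CDB Add3=0; issue ADD r2<-Add3 | r0:0,r1:1,r2:Add3,r3:Add2
c9: CDB Add1=-8; issue MUL r1<-Mul1 | r0:0,r1:Mul1,r2:Add3,r3:Add2
c10: CDB Add2=10; issue SUB r1<-Add1 | r0:0,r1:Add1,r2:Add3,r3:10
c11: issue ADD r0<-Add2 | r0:Add2,r1:Add1,r2:Add3,r3:10
c12: - | r0:Add2,r1:Add1,r2:Add3,r3:10
c13: CDB Add3=11 | r0:Add2,r1:Add1,r2:11,r3:10
c14: CDB Mul1=0 | r0:Add2,r1:Add1,r2:11,r3:10
c15: - | r0:Add2,r1:Add1,r2:11,r3:10
c16: - | r0:Add2,r1:Add1,r2:11,r3:10
c17: CDB Add1=11 | r0:Add2,r1:11,r2:11,r3:10

STATUS = VALUE 11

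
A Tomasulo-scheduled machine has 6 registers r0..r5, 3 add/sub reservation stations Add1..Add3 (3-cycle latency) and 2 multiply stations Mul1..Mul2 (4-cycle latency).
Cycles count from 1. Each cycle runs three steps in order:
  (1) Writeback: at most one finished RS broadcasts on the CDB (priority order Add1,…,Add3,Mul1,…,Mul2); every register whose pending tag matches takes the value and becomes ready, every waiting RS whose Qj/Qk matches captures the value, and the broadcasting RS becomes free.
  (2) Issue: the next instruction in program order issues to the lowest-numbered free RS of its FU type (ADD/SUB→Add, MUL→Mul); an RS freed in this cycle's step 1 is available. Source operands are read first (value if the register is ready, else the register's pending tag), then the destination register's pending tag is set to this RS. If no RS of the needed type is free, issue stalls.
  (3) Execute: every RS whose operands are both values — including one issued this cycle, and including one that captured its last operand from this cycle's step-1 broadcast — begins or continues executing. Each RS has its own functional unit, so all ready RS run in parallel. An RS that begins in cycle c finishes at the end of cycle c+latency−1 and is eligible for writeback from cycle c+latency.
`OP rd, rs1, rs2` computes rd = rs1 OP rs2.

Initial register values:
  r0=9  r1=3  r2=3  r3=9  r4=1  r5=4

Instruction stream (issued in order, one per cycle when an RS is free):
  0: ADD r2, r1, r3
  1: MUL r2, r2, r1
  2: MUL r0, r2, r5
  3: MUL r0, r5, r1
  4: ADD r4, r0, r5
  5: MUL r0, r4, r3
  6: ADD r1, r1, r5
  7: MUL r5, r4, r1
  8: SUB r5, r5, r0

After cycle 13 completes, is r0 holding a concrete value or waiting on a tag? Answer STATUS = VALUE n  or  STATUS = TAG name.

  c1: issue ADD r2<-Add1  regs: r0:9,r1:3,r2:Add1,r3:9,r4:1,r5:4
  c2: issue MUL r2<-Mul1  regs: r0:9,r1:3,r2:Mul1,r3:9,r4:1,r5:4
  c3: issue MUL r0<-Mul2  regs: r0:Mul2,r1:3,r2:Mul1,r3:9,r4:1,r5:4
  c4: CDB Add1=12; stall  regs: r0:Mul2,r1:3,r2:Mul1,r3:9,r4:1,r5:4
  c5: stall  regs: r0:Mul2,r1:3,r2:Mul1,r3:9,r4:1,r5:4
  c6: stall  regs: r0:Mul2,r1:3,r2:Mul1,r3:9,r4:1,r5:4
  c7: stall  regs: r0:Mul2,r1:3,r2:Mul1,r3:9,r4:1,r5:4
  c8: CDB Mul1=36; issue MUL r0<-Mul1  regs: r0:Mul1,r1:3,r2:36,r3:9,r4:1,r5:4
  c9: issue ADD r4<-Add1  regs: r0:Mul1,r1:3,r2:36,r3:9,r4:Add1,r5:4
  c10: stall  regs: r0:Mul1,r1:3,r2:36,r3:9,r4:Add1,r5:4
  c11: stall  regs: r0:Mul1,r1:3,r2:36,r3:9,r4:Add1,r5:4
  c12: CDB Mul1=12; issue MUL r0<-Mul1  regs: r0:Mul1,r1:3,r2:36,r3:9,r4:Add1,r5:4
  c13: CDB Mul2=144; issue ADD r1<-Add2  regs: r0:Mul1,r1:Add2,r2:36,r3:9,r4:Add1,r5:4

STATUS = TAG Mul1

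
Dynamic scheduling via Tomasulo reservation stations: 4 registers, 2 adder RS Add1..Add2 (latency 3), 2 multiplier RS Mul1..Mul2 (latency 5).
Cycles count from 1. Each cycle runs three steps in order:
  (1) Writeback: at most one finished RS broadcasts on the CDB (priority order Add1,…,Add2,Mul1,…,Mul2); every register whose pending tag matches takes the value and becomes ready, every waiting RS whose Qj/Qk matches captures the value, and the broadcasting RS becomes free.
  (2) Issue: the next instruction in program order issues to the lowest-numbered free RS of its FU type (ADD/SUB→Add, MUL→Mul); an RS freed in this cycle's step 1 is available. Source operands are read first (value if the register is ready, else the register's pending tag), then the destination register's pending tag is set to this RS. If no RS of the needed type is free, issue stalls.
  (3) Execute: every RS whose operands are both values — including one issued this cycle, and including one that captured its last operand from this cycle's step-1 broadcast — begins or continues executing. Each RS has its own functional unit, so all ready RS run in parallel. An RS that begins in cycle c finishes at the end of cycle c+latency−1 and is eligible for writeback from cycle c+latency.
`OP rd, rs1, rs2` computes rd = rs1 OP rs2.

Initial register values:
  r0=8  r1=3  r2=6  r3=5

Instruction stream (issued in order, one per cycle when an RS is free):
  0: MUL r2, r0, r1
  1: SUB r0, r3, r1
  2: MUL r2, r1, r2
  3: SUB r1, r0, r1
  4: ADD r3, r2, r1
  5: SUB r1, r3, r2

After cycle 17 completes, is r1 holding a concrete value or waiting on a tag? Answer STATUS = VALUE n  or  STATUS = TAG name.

c1: issue MUL r2<-Mul1 | r0:8,r1:3,r2:Mul1,r3:5
c2: issue SUB r0<-Add1 | r0:Add1,r1:3,r2:Mul1,r3:5
c3: issue MUL r2<-Mul2 | r0:Add1,r1:3,r2:Mul2,r3:5
c4: issue SUB r1<-Add2 | r0:Add1,r1:Add2,r2:Mul2,r3:5
c5: CDB Add1=2; issue ADD r3<-Add1 | r0:2,r1:Add2,r2:Mul2,r3:Add1
c6: CDB Mul1=24; stall | r0:2,r1:Add2,r2:Mul2,r3:Add1
c7: stall | r0:2,r1:Add2,r2:Mul2,r3:Add1
c8: CDB Add2=-1; issue SUB r1<-Add2 | r0:2,r1:Add2,r2:Mul2,r3:Add1
c9: - | r0:2,r1:Add2,r2:Mul2,r3:Add1
c10: - | r0:2,r1:Add2,r2:Mul2,r3:Add1
c11: CDB Mul2=72 | r0:2,r1:Add2,r2:72,r3:Add1
c12: - | r0:2,r1:Add2,r2:72,r3:Add1
c13: - | r0:2,r1:Add2,r2:72,r3:Add1
c14: CDB Add1=71 | r0:2,r1:Add2,r2:72,r3:71
c15: - | r0:2,r1:Add2,r2:72,r3:71
c16: - | r0:2,r1:Add2,r2:72,r3:71
c17: CDB Add2=-1 | r0:2,r1:-1,r2:72,r3:71

STATUS = VALUE -1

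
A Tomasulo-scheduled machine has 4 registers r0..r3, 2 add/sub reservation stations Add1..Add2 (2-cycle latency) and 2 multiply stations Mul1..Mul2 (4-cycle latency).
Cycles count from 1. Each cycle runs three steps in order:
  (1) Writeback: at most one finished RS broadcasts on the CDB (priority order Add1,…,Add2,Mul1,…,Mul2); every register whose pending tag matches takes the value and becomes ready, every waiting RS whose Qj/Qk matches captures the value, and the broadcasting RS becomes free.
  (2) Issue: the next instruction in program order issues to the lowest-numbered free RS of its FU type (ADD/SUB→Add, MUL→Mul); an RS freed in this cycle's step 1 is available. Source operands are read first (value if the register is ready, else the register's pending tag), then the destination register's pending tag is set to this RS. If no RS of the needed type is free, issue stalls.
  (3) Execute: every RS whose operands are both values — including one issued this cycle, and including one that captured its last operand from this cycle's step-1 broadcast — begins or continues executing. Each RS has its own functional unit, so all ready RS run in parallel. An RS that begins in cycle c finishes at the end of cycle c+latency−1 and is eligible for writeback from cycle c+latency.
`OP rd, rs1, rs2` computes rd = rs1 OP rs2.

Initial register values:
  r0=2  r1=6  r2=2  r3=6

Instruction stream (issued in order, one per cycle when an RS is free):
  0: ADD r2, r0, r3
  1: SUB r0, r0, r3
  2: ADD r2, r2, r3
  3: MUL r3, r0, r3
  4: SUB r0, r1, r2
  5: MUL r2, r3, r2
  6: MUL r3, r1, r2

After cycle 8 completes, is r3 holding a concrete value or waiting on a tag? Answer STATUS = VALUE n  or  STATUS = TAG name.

cycle 1: issue ADD r2<-Add1 // r0:2,r1:6,r2:Add1,r3:6
cycle 2: issue SUB r0<-Add2 // r0:Add2,r1:6,r2:Add1,r3:6
cycle 3: CDB Add1=8; issue ADD r2<-Add1 // r0:Add2,r1:6,r2:Add1,r3:6
cycle 4: CDB Add2=-4; issue MUL r3<-Mul1 // r0:-4,r1:6,r2:Add1,r3:Mul1
cycle 5: CDB Add1=14; issue SUB r0<-Add1 // r0:Add1,r1:6,r2:14,r3:Mul1
cycle 6: issue MUL r2<-Mul2 // r0:Add1,r1:6,r2:Mul2,r3:Mul1
cycle 7: CDB Add1=-8; stall // r0:-8,r1:6,r2:Mul2,r3:Mul1
cycle 8: CDB Mul1=-24; issue MUL r3<-Mul1 // r0:-8,r1:6,r2:Mul2,r3:Mul1

STATUS = TAG Mul1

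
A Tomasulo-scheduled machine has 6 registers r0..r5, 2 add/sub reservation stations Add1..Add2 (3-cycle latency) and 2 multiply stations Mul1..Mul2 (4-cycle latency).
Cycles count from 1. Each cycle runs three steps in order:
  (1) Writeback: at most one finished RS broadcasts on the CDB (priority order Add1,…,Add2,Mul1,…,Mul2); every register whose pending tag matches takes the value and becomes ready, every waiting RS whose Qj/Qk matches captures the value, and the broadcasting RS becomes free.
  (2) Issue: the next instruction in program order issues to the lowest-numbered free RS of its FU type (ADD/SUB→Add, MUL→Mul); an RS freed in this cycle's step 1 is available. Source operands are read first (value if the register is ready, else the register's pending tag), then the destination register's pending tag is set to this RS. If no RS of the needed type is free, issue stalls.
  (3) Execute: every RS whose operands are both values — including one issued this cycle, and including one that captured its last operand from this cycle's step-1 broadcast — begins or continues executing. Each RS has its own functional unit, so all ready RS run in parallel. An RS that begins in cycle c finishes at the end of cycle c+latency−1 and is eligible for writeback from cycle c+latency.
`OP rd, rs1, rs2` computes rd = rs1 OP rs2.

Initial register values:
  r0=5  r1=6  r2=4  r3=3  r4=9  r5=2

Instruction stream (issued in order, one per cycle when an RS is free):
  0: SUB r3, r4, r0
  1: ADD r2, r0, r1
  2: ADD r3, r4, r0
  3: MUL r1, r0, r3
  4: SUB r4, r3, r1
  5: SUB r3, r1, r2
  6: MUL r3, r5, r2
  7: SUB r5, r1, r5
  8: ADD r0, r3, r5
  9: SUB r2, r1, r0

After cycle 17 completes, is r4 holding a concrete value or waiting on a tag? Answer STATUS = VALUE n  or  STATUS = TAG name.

c1: issue SUB r3<-Add1 | r0:5,r1:6,r2:4,r3:Add1,r4:9,r5:2
c2: issue ADD r2<-Add2 | r0:5,r1:6,r2:Add2,r3:Add1,r4:9,r5:2
c3: stall | r0:5,r1:6,r2:Add2,r3:Add1,r4:9,r5:2
c4: CDB Add1=4; issue ADD r3<-Add1 | r0:5,r1:6,r2:Add2,r3:Add1,r4:9,r5:2
c5: CDB Add2=11; issue MUL r1<-Mul1 | r0:5,r1:Mul1,r2:11,r3:Add1,r4:9,r5:2
c6: issue SUB r4<-Add2 | r0:5,r1:Mul1,r2:11,r3:Add1,r4:Add2,r5:2
c7: CDB Add1=14; issue SUB r3<-Add1 | r0:5,r1:Mul1,r2:11,r3:Add1,r4:Add2,r5:2
c8: issue MUL r3<-Mul2 | r0:5,r1:Mul1,r2:11,r3:Mul2,r4:Add2,r5:2
c9: stall | r0:5,r1:Mul1,r2:11,r3:Mul2,r4:Add2,r5:2
c10: stall | r0:5,r1:Mul1,r2:11,r3:Mul2,r4:Add2,r5:2
c11: CDB Mul1=70; stall | r0:5,r1:70,r2:11,r3:Mul2,r4:Add2,r5:2
c12: CDB Mul2=22; stall | r0:5,r1:70,r2:11,r3:22,r4:Add2,r5:2
c13: stall | r0:5,r1:70,r2:11,r3:22,r4:Add2,r5:2
c14: CDB Add1=59; issue SUB r5<-Add1 | r0:5,r1:70,r2:11,r3:22,r4:Add2,r5:Add1
c15: CDB Add2=-56; issue ADD r0<-Add2 | r0:Add2,r1:70,r2:11,r3:22,r4:-56,r5:Add1
c16: stall | r0:Add2,r1:70,r2:11,r3:22,r4:-56,r5:Add1
c17: CDB Add1=68; issue SUB r2<-Add1 | r0:Add2,r1:70,r2:Add1,r3:22,r4:-56,r5:68

STATUS = VALUE -56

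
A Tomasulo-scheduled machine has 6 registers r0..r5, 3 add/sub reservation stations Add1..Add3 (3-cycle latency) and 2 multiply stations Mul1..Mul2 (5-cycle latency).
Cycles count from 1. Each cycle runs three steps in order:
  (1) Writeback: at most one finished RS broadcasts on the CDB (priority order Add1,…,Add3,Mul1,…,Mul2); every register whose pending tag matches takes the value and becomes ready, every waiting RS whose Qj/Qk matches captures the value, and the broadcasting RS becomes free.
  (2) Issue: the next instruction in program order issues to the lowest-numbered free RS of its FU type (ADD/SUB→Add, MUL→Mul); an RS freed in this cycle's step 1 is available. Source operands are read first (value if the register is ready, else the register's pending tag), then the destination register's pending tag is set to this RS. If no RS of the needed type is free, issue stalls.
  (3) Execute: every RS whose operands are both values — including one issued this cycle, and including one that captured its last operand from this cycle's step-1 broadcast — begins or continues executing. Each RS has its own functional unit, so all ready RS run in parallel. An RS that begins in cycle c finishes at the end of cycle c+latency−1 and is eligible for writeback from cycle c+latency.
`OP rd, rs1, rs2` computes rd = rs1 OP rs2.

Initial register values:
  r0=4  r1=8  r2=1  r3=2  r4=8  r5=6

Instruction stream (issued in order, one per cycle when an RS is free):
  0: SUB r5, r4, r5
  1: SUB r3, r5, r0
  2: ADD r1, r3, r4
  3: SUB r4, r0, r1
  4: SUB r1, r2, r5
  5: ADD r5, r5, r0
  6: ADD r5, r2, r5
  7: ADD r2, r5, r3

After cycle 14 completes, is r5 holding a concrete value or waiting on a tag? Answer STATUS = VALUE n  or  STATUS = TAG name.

cycle 1: issue SUB r5<-Add1 // r0:4,r1:8,r2:1,r3:2,r4:8,r5:Add1
cycle 2: issue SUB r3<-Add2 // r0:4,r1:8,r2:1,r3:Add2,r4:8,r5:Add1
cycle 3: issue ADD r1<-Add3 // r0:4,r1:Add3,r2:1,r3:Add2,r4:8,r5:Add1
cycle 4: CDB Add1=2; issue SUB r4<-Add1 // r0:4,r1:Add3,r2:1,r3:Add2,r4:Add1,r5:2
cycle 5: stall // r0:4,r1:Add3,r2:1,r3:Add2,r4:Add1,r5:2
cycle 6: stall // r0:4,r1:Add3,r2:1,r3:Add2,r4:Add1,r5:2
cycle 7: CDB Add2=-2; issue SUB r1<-Add2 // r0:4,r1:Add2,r2:1,r3:-2,r4:Add1,r5:2
cycle 8: stall // r0:4,r1:Add2,r2:1,r3:-2,r4:Add1,r5:2
cycle 9: stall // r0:4,r1:Add2,r2:1,r3:-2,r4:Add1,r5:2
cycle 10: CDB Add2=-1; issue ADD r5<-Add2 // r0:4,r1:-1,r2:1,r3:-2,r4:Add1,r5:Add2
cycle 11: CDB Add3=6; issue ADD r5<-Add3 // r0:4,r1:-1,r2:1,r3:-2,r4:Add1,r5:Add3
cycle 12: stall // r0:4,r1:-1,r2:1,r3:-2,r4:Add1,r5:Add3
cycle 13: CDB Add2=6; issue ADD r2<-Add2 // r0:4,r1:-1,r2:Add2,r3:-2,r4:Add1,r5:Add3
cycle 14: CDB Add1=-2 // r0:4,r1:-1,r2:Add2,r3:-2,r4:-2,r5:Add3

STATUS = TAG Add3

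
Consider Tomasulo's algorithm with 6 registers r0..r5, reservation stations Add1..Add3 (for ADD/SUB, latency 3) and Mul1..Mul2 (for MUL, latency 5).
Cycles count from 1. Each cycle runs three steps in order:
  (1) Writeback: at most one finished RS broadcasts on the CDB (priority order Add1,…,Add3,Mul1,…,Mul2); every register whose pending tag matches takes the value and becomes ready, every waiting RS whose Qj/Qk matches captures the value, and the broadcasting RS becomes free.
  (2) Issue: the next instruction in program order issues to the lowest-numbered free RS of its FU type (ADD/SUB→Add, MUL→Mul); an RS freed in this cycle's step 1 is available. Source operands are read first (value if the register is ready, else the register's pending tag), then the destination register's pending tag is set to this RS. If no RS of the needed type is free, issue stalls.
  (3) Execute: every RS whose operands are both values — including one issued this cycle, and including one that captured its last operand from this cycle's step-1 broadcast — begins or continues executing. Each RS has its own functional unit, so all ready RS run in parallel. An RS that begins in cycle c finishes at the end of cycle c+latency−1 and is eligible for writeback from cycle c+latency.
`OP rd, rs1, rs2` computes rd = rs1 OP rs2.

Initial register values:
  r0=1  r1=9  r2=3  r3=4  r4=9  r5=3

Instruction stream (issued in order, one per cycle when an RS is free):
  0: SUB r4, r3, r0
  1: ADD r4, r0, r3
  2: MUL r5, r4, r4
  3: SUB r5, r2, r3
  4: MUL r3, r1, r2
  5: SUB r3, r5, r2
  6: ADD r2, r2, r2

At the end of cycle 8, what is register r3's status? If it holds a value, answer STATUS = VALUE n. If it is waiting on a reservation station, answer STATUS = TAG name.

STATUS = TAG Add2

  c1: issue SUB r4<-Add1  regs: r0:1,r1:9,r2:3,r3:4,r4:Add1,r5:3
  c2: issue ADD r4<-Add2  regs: r0:1,r1:9,r2:3,r3:4,r4:Add2,r5:3
  c3: issue MUL r5<-Mul1  regs: r0:1,r1:9,r2:3,r3:4,r4:Add2,r5:Mul1
  c4: CDB Add1=3; issue SUB r5<-Add1  regs: r0:1,r1:9,r2:3,r3:4,r4:Add2,r5:Add1
  c5: CDB Add2=5; issue MUL r3<-Mul2  regs: r0:1,r1:9,r2:3,r3:Mul2,r4:5,r5:Add1
  c6: issue SUB r3<-Add2  regs: r0:1,r1:9,r2:3,r3:Add2,r4:5,r5:Add1
  c7: CDB Add1=-1; issue ADD r2<-Add1  regs: r0:1,r1:9,r2:Add1,r3:Add2,r4:5,r5:-1
  c8: -  regs: r0:1,r1:9,r2:Add1,r3:Add2,r4:5,r5:-1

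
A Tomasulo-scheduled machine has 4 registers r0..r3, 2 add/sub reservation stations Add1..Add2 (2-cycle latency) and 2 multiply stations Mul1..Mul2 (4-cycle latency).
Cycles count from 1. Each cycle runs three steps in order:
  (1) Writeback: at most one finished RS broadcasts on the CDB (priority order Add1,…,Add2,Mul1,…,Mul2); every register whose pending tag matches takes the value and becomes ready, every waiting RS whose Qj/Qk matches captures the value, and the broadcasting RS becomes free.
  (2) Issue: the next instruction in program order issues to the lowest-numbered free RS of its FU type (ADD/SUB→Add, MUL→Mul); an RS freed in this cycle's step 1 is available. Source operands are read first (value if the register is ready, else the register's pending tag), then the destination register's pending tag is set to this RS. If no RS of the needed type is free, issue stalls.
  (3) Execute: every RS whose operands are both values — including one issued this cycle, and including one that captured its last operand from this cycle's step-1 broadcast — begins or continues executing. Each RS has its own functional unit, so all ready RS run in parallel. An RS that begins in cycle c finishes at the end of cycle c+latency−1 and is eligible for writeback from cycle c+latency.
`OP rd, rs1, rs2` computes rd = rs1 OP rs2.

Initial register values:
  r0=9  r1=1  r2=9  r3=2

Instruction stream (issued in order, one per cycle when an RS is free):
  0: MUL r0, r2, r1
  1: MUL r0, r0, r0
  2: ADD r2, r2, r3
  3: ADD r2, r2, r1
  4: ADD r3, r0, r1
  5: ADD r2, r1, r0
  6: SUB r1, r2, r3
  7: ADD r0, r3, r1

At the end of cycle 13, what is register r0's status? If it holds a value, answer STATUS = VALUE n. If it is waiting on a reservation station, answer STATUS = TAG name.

STATUS = TAG Add2

cycle 1: issue MUL r0<-Mul1 // r0:Mul1,r1:1,r2:9,r3:2
cycle 2: issue MUL r0<-Mul2 // r0:Mul2,r1:1,r2:9,r3:2
cycle 3: issue ADD r2<-Add1 // r0:Mul2,r1:1,r2:Add1,r3:2
cycle 4: issue ADD r2<-Add2 // r0:Mul2,r1:1,r2:Add2,r3:2
cycle 5: CDB Add1=11; issue ADD r3<-Add1 // r0:Mul2,r1:1,r2:Add2,r3:Add1
cycle 6: CDB Mul1=9; stall // r0:Mul2,r1:1,r2:Add2,r3:Add1
cycle 7: CDB Add2=12; issue ADD r2<-Add2 // r0:Mul2,r1:1,r2:Add2,r3:Add1
cycle 8: stall // r0:Mul2,r1:1,r2:Add2,r3:Add1
cycle 9: stall // r0:Mul2,r1:1,r2:Add2,r3:Add1
cycle 10: CDB Mul2=81; stall // r0:81,r1:1,r2:Add2,r3:Add1
cycle 11: stall // r0:81,r1:1,r2:Add2,r3:Add1
cycle 12: CDB Add1=82; issue SUB r1<-Add1 // r0:81,r1:Add1,r2:Add2,r3:82
cycle 13: CDB Add2=82; issue ADD r0<-Add2 // r0:Add2,r1:Add1,r2:82,r3:82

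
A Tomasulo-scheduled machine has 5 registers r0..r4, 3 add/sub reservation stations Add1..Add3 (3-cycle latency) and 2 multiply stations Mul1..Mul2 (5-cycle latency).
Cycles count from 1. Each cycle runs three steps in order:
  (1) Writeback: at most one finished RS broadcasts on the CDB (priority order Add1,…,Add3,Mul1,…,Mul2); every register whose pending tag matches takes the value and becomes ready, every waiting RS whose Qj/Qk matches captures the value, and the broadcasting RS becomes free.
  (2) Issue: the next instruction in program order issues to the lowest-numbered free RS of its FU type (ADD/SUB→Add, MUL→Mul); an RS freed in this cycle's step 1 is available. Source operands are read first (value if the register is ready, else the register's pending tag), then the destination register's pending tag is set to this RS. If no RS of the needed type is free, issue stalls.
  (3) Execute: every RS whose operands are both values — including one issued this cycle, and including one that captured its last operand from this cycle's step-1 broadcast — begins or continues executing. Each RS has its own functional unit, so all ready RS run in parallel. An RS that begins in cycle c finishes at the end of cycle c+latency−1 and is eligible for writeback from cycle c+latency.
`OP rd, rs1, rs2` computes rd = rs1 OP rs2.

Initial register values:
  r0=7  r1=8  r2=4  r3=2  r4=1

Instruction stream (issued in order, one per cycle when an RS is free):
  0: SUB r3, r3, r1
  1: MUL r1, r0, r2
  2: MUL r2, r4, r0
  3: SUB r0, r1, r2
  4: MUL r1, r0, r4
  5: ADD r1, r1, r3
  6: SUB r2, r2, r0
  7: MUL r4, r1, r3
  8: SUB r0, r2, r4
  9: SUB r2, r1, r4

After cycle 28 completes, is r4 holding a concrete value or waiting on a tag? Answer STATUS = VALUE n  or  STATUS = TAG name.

c1: issue SUB r3<-Add1 | r0:7,r1:8,r2:4,r3:Add1,r4:1
c2: issue MUL r1<-Mul1 | r0:7,r1:Mul1,r2:4,r3:Add1,r4:1
c3: issue MUL r2<-Mul2 | r0:7,r1:Mul1,r2:Mul2,r3:Add1,r4:1
c4: CDB Add1=-6; issue SUB r0<-Add1 | r0:Add1,r1:Mul1,r2:Mul2,r3:-6,r4:1
c5: stall | r0:Add1,r1:Mul1,r2:Mul2,r3:-6,r4:1
c6: stall | r0:Add1,r1:Mul1,r2:Mul2,r3:-6,r4:1
c7: CDB Mul1=28; issue MUL r1<-Mul1 | r0:Add1,r1:Mul1,r2:Mul2,r3:-6,r4:1
c8: CDB Mul2=7; issue ADD r1<-Add2 | r0:Add1,r1:Add2,r2:7,r3:-6,r4:1
c9: issue SUB r2<-Add3 | r0:Add1,r1:Add2,r2:Add3,r3:-6,r4:1
c10: issue MUL r4<-Mul2 | r0:Add1,r1:Add2,r2:Add3,r3:-6,r4:Mul2
c11: CDB Add1=21; issue SUB r0<-Add1 | r0:Add1,r1:Add2,r2:Add3,r3:-6,r4:Mul2
c12: stall | r0:Add1,r1:Add2,r2:Add3,r3:-6,r4:Mul2
c13: stall | r0:Add1,r1:Add2,r2:Add3,r3:-6,r4:Mul2
c14: CDB Add3=-14; issue SUB r2<-Add3 | r0:Add1,r1:Add2,r2:Add3,r3:-6,r4:Mul2
c15: - | r0:Add1,r1:Add2,r2:Add3,r3:-6,r4:Mul2
c16: CDB Mul1=21 | r0:Add1,r1:Add2,r2:Add3,r3:-6,r4:Mul2
c17: - | r0:Add1,r1:Add2,r2:Add3,r3:-6,r4:Mul2
c18: - | r0:Add1,r1:Add2,r2:Add3,r3:-6,r4:Mul2
c19: CDB Add2=15 | r0:Add1,r1:15,r2:Add3,r3:-6,r4:Mul2
c20: - | r0:Add1,r1:15,r2:Add3,r3:-6,r4:Mul2
c21: - | r0:Add1,r1:15,r2:Add3,r3:-6,r4:Mul2
c22: - | r0:Add1,r1:15,r2:Add3,r3:-6,r4:Mul2
c23: - | r0:Add1,r1:15,r2:Add3,r3:-6,r4:Mul2
c24: CDB Mul2=-90 | r0:Add1,r1:15,r2:Add3,r3:-6,r4:-90
c25: - | r0:Add1,r1:15,r2:Add3,r3:-6,r4:-90
c26: - | r0:Add1,r1:15,r2:Add3,r3:-6,r4:-90
c27: CDB Add1=76 | r0:76,r1:15,r2:Add3,r3:-6,r4:-90
c28: CDB Add3=105 | r0:76,r1:15,r2:105,r3:-6,r4:-90

STATUS = VALUE -90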